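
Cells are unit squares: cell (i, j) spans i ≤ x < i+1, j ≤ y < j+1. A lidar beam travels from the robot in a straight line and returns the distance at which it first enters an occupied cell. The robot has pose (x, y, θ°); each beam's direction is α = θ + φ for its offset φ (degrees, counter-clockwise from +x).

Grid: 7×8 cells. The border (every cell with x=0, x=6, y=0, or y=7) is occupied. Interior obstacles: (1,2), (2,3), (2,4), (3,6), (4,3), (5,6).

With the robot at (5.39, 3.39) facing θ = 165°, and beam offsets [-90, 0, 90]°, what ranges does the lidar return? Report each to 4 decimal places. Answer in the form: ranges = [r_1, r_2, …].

ranges = [2.3569, 0.4038, 2.4743]

beam 1: φ=-90°, α=75°
  dir = (cos 75°, sin 75°) = (0.2588, 0.9659); from cell (5,3)
  next x-line at t=2.3569, next y-line at t=0.6315; Δt_x=3.8637, Δt_y=1.0353
    y: enter (5,4) at t=0.6315
    y: enter (5,5) at t=1.6668
    x: enter (6,5) at t=2.3569 ← occupied
  → r_1 = 2.3569
beam 2: φ=0°, α=165°
  dir = (cos 165°, sin 165°) = (-0.9659, 0.2588); from cell (5,3)
  next x-line at t=0.4038, next y-line at t=2.3569; Δt_x=1.0353, Δt_y=3.8637
    x: enter (4,3) at t=0.4038 ← occupied
  → r_2 = 0.4038
beam 3: φ=90°, α=255°
  dir = (cos 255°, sin 255°) = (-0.2588, -0.9659); from cell (5,3)
  next x-line at t=1.5068, next y-line at t=0.4038; Δt_x=3.8637, Δt_y=1.0353
    y: enter (5,2) at t=0.4038
    y: enter (5,1) at t=1.4390
    x: enter (4,1) at t=1.5068
    y: enter (4,0) at t=2.4743 ← occupied
  → r_3 = 2.4743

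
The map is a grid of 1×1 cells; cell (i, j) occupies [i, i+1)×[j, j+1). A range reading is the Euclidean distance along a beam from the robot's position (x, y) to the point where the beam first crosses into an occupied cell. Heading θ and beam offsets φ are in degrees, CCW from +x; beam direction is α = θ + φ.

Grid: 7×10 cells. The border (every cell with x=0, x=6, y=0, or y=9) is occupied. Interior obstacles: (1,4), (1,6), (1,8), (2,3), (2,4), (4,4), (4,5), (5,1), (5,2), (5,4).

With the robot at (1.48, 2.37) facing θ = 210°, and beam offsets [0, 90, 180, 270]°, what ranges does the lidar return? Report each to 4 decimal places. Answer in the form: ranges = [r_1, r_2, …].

ranges = [0.5543, 1.5819, 1.2600, 0.9600]

beam 1: φ=0°, α=210°
  dir = (cos 210°, sin 210°) = (-0.8660, -0.5000); from cell (1,2)
  next x-line at t=0.5543, next y-line at t=0.7400; Δt_x=1.1547, Δt_y=2.0000
    x: enter (0,2) at t=0.5543 ← occupied
  → r_1 = 0.5543
beam 2: φ=90°, α=300°
  dir = (cos 300°, sin 300°) = (0.5000, -0.8660); from cell (1,2)
  next x-line at t=1.0400, next y-line at t=0.4272; Δt_x=2.0000, Δt_y=1.1547
    y: enter (1,1) at t=0.4272
    x: enter (2,1) at t=1.0400
    y: enter (2,0) at t=1.5819 ← occupied
  → r_2 = 1.5819
beam 3: φ=180°, α=30°
  dir = (cos 30°, sin 30°) = (0.8660, 0.5000); from cell (1,2)
  next x-line at t=0.6004, next y-line at t=1.2600; Δt_x=1.1547, Δt_y=2.0000
    x: enter (2,2) at t=0.6004
    y: enter (2,3) at t=1.2600 ← occupied
  → r_3 = 1.2600
beam 4: φ=270°, α=120°
  dir = (cos 120°, sin 120°) = (-0.5000, 0.8660); from cell (1,2)
  next x-line at t=0.9600, next y-line at t=0.7275; Δt_x=2.0000, Δt_y=1.1547
    y: enter (1,3) at t=0.7275
    x: enter (0,3) at t=0.9600 ← occupied
  → r_4 = 0.9600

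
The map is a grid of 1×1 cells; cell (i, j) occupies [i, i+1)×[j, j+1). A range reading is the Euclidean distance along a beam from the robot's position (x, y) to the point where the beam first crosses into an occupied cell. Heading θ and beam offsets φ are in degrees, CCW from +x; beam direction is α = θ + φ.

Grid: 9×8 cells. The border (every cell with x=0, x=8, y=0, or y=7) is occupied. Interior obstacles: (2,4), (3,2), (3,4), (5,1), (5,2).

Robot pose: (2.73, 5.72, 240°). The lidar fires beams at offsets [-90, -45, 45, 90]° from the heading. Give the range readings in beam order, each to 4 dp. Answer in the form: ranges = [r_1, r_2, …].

beam 1: φ=-90°, α=150°
  d=(-0.8660,0.5000)  start (2,5)  tX=0.8429 tY=0.5600  stride 1/|dx|=1.1547 1/|dy|=2.0000
    cross y-line → (2,6), t=0.5600
    cross x-line → (1,6), t=0.8429
    cross x-line → (0,6), t=1.9976 (wall)
  → r_1 = 1.9976
beam 2: φ=-45°, α=195°
  d=(-0.9659,-0.2588)  start (2,5)  tX=0.7558 tY=2.7819  stride 1/|dx|=1.0353 1/|dy|=3.8637
    cross x-line → (1,5), t=0.7558
    cross x-line → (0,5), t=1.7910 (wall)
  → r_2 = 1.7910
beam 3: φ=45°, α=285°
  d=(0.2588,-0.9659)  start (2,5)  tX=1.0432 tY=0.7454  stride 1/|dx|=3.8637 1/|dy|=1.0353
    cross y-line → (2,4), t=0.7454 (wall)
  → r_3 = 0.7454
beam 4: φ=90°, α=330°
  d=(0.8660,-0.5000)  start (2,5)  tX=0.3118 tY=1.4400  stride 1/|dx|=1.1547 1/|dy|=2.0000
    cross x-line → (3,5), t=0.3118
    cross y-line → (3,4), t=1.4400 (wall)
  → r_4 = 1.4400

ranges = [1.9976, 1.7910, 0.7454, 1.4400]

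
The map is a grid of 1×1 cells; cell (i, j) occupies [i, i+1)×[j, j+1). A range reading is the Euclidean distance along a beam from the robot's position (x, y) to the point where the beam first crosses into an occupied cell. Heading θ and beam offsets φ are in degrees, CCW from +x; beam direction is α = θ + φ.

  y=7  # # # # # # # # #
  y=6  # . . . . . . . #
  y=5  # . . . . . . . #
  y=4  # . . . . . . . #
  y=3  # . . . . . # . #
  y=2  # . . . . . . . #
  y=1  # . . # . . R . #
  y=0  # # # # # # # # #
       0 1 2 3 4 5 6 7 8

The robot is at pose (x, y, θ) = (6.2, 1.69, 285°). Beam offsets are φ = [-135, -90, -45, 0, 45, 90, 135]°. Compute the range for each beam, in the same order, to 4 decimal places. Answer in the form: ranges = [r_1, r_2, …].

ranges = [6.0044, 2.2776, 0.7967, 0.7143, 1.3800, 1.8635, 1.5127]

beam 1: φ=-135°, α=150°
  cosα=-0.8660 sinα=0.5000 | (6,1) | tMaxX 0.2309 tMaxY 0.6200 | tΔX 1.1547 tΔY 2.0000
    t=0.2309 [x] (5,1)
    t=0.6200 [y] (5,2)
    t=1.3856 [x] (4,2)
    t=2.5403 [x] (3,2)
    t=2.6200 [y] (3,3)
    t=3.6950 [x] (2,3)
    t=4.6200 [y] (2,4)
    t=4.8497 [x] (1,4)
    t=6.0044 [x] (0,4) — stop
  → r_1 = 6.0044
beam 2: φ=-90°, α=195°
  cosα=-0.9659 sinα=-0.2588 | (6,1) | tMaxX 0.2071 tMaxY 2.6660 | tΔX 1.0353 tΔY 3.8637
    t=0.2071 [x] (5,1)
    t=1.2423 [x] (4,1)
    t=2.2776 [x] (3,1) — stop
  → r_2 = 2.2776
beam 3: φ=-45°, α=240°
  cosα=-0.5000 sinα=-0.8660 | (6,1) | tMaxX 0.4000 tMaxY 0.7967 | tΔX 2.0000 tΔY 1.1547
    t=0.4000 [x] (5,1)
    t=0.7967 [y] (5,0) — stop
  → r_3 = 0.7967
beam 4: φ=0°, α=285°
  cosα=0.2588 sinα=-0.9659 | (6,1) | tMaxX 3.0910 tMaxY 0.7143 | tΔX 3.8637 tΔY 1.0353
    t=0.7143 [y] (6,0) — stop
  → r_4 = 0.7143
beam 5: φ=45°, α=330°
  cosα=0.8660 sinα=-0.5000 | (6,1) | tMaxX 0.9238 tMaxY 1.3800 | tΔX 1.1547 tΔY 2.0000
    t=0.9238 [x] (7,1)
    t=1.3800 [y] (7,0) — stop
  → r_5 = 1.3800
beam 6: φ=90°, α=15°
  cosα=0.9659 sinα=0.2588 | (6,1) | tMaxX 0.8282 tMaxY 1.1977 | tΔX 1.0353 tΔY 3.8637
    t=0.8282 [x] (7,1)
    t=1.1977 [y] (7,2)
    t=1.8635 [x] (8,2) — stop
  → r_6 = 1.8635
beam 7: φ=135°, α=60°
  cosα=0.5000 sinα=0.8660 | (6,1) | tMaxX 1.6000 tMaxY 0.3580 | tΔX 2.0000 tΔY 1.1547
    t=0.3580 [y] (6,2)
    t=1.5127 [y] (6,3) — stop
  → r_7 = 1.5127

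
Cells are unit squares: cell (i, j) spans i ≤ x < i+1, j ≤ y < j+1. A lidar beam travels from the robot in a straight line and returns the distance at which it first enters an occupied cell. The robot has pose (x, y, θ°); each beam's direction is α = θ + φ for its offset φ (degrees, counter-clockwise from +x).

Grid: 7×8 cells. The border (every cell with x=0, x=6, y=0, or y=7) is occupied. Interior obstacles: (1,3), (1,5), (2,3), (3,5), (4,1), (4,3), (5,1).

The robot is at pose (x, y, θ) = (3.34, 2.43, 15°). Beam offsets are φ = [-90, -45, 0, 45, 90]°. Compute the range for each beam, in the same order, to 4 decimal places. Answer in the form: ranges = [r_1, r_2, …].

ranges = [1.4804, 0.8600, 2.7538, 1.3200, 1.3137]

beam 1: φ=-90°, α=285°
  d=(0.2588,-0.9659)  start (3,2)  tX=2.5500 tY=0.4452  stride 1/|dx|=3.8637 1/|dy|=1.0353
    cross y-line → (3,1), t=0.4452
    cross y-line → (3,0), t=1.4804 (wall)
  → r_1 = 1.4804
beam 2: φ=-45°, α=330°
  d=(0.8660,-0.5000)  start (3,2)  tX=0.7621 tY=0.8600  stride 1/|dx|=1.1547 1/|dy|=2.0000
    cross x-line → (4,2), t=0.7621
    cross y-line → (4,1), t=0.8600 (wall)
  → r_2 = 0.8600
beam 3: φ=0°, α=15°
  d=(0.9659,0.2588)  start (3,2)  tX=0.6833 tY=2.2023  stride 1/|dx|=1.0353 1/|dy|=3.8637
    cross x-line → (4,2), t=0.6833
    cross x-line → (5,2), t=1.7186
    cross y-line → (5,3), t=2.2023
    cross x-line → (6,3), t=2.7538 (wall)
  → r_3 = 2.7538
beam 4: φ=45°, α=60°
  d=(0.5000,0.8660)  start (3,2)  tX=1.3200 tY=0.6582  stride 1/|dx|=2.0000 1/|dy|=1.1547
    cross y-line → (3,3), t=0.6582
    cross x-line → (4,3), t=1.3200 (wall)
  → r_4 = 1.3200
beam 5: φ=90°, α=105°
  d=(-0.2588,0.9659)  start (3,2)  tX=1.3137 tY=0.5901  stride 1/|dx|=3.8637 1/|dy|=1.0353
    cross y-line → (3,3), t=0.5901
    cross x-line → (2,3), t=1.3137 (wall)
  → r_5 = 1.3137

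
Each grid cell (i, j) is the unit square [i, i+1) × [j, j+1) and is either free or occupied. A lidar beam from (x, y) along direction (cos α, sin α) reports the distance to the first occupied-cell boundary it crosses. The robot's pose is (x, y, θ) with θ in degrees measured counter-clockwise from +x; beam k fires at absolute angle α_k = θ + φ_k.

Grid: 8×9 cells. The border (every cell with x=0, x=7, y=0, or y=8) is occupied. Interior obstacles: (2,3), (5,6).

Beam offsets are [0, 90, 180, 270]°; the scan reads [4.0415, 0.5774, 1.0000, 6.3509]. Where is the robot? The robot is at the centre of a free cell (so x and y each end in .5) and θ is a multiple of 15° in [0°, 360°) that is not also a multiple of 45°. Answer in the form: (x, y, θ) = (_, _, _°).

(x, y, θ) = (6.5, 4.5, 240°)

Enumerate (i+0.5, j+0.5, θ) over the 40 free cells and 16 admissible headings. For each, cast all 4 beams and compare to the given ranges.
  (1.5, 7.5, 105°): beam 1 = 0.5176 ≠ 4.0415 ✗
  (4.5, 5.5, 75°): beam 1 = 2.5882 ≠ 4.0415 ✗
  (4.5, 4.5, 285°): beam 1 = 3.6235 ≠ 4.0415 ✗
  (6.5, 1.5, 75°): beam 1 = 1.9319 ≠ 4.0415 ✗
  …
  (6.5, 4.5, 240°): r_1=4.0415, r_2=0.5774, r_3=1.0000, r_4=6.3509 — all match ✓
Only this pose fits every beam.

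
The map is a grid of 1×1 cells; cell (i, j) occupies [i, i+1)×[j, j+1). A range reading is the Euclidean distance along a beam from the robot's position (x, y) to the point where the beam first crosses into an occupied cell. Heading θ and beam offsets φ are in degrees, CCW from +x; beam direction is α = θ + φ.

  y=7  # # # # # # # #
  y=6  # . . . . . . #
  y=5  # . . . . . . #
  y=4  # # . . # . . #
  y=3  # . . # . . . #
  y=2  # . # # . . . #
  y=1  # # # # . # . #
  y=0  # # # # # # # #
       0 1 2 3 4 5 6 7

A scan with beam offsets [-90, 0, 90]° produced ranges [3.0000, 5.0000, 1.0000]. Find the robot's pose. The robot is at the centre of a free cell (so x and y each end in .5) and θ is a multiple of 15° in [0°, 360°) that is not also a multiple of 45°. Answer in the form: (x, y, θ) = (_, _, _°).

(x, y, θ) = (4.5, 6.5, 300°)

Enumerate (i+0.5, j+0.5, θ) over the 27 free cells and 16 admissible headings. For each, cast all 3 beams and compare to the given ranges.
  (1.5, 2.5, 195°): beam 1 = 1.5529 ≠ 3.0000 ✗
  (1.5, 6.5, 120°): beam 1 = 1.0000 ≠ 3.0000 ✗
  (4.5, 2.5, 15°): beam 1 = 1.5529 ≠ 3.0000 ✗
  (4.5, 3.5, 330°): beam 1 = 1.0000 ≠ 3.0000 ✗
  …
  (4.5, 6.5, 300°): r_1=3.0000, r_2=5.0000, r_3=1.0000 — all match ✓
No second candidate reproduces the full scan.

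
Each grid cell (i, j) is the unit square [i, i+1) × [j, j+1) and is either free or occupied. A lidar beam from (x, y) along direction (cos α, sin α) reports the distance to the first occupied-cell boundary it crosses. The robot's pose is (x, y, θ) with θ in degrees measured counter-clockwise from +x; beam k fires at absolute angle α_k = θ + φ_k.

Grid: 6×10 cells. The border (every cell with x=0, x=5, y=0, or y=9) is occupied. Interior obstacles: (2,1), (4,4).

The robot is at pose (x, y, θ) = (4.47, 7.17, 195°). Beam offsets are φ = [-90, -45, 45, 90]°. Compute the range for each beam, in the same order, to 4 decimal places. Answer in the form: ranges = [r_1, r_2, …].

ranges = [1.8946, 3.6600, 6.9400, 2.0478]

beam 1: φ=-90°, α=105°
  cosα=-0.2588 sinα=0.9659 | (4,7) | tMaxX 1.8159 tMaxY 0.8593 | tΔX 3.8637 tΔY 1.0353
    t=0.8593 [y] (4,8)
    t=1.8159 [x] (3,8)
    t=1.8946 [y] (3,9) — stop
  → r_1 = 1.8946
beam 2: φ=-45°, α=150°
  cosα=-0.8660 sinα=0.5000 | (4,7) | tMaxX 0.5427 tMaxY 1.6600 | tΔX 1.1547 tΔY 2.0000
    t=0.5427 [x] (3,7)
    t=1.6600 [y] (3,8)
    t=1.6974 [x] (2,8)
    t=2.8521 [x] (1,8)
    t=3.6600 [y] (1,9) — stop
  → r_2 = 3.6600
beam 3: φ=45°, α=240°
  cosα=-0.5000 sinα=-0.8660 | (4,7) | tMaxX 0.9400 tMaxY 0.1963 | tΔX 2.0000 tΔY 1.1547
    t=0.1963 [y] (4,6)
    t=0.9400 [x] (3,6)
    t=1.3510 [y] (3,5)
    t=2.5057 [y] (3,4)
    t=2.9400 [x] (2,4)
    t=3.6604 [y] (2,3)
    t=4.8151 [y] (2,2)
    t=4.9400 [x] (1,2)
    t=5.9698 [y] (1,1)
    t=6.9400 [x] (0,1) — stop
  → r_3 = 6.9400
beam 4: φ=90°, α=285°
  cosα=0.2588 sinα=-0.9659 | (4,7) | tMaxX 2.0478 tMaxY 0.1760 | tΔX 3.8637 tΔY 1.0353
    t=0.1760 [y] (4,6)
    t=1.2113 [y] (4,5)
    t=2.0478 [x] (5,5) — stop
  → r_4 = 2.0478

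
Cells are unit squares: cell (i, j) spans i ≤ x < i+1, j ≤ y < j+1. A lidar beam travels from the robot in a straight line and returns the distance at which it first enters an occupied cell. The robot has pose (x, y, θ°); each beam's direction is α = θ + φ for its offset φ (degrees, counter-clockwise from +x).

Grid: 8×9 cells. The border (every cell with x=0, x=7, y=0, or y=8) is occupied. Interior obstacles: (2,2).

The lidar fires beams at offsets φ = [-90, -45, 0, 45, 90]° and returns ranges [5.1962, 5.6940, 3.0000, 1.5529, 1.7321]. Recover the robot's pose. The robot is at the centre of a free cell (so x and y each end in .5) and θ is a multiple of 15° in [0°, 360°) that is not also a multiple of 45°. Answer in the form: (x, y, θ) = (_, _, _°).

(x, y, θ) = (5.5, 6.5, 300°)

The pose lattice has 41·16 = 656 candidates. Test each by forward raycasting.
  (2.5, 6.5, 210°): beam 1 = 1.7321 ≠ 5.1962 ✗
  (4.5, 6.5, 255°): beam 1 = 3.6235 ≠ 5.1962 ✗
  (5.5, 1.5, 15°): beam 1 = 0.5176 ≠ 5.1962 ✗
  (3.5, 7.5, 75°): beam 1 = 3.6235 ≠ 5.1962 ✗
  (4.5, 7.5, 195°): beam 1 = 0.5176 ≠ 5.1962 ✗
  …
  (5.5, 6.5, 300°): r_1=5.1962, r_2=5.6940, r_3=3.0000, r_4=1.5529, r_5=1.7321 — all match ✓
Unique over the lattice → pose = (5.5, 6.5, 300°).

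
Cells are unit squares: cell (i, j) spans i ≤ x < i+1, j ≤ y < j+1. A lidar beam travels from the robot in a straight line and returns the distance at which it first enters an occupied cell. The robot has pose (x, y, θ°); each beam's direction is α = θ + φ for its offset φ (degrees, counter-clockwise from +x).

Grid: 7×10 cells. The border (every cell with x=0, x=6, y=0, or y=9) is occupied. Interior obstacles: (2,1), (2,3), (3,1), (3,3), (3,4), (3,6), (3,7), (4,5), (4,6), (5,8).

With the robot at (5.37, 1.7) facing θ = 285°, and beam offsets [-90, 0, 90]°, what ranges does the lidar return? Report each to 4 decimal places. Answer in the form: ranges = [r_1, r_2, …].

ranges = [1.4183, 0.7247, 0.6522]

beam 1: φ=-90°, α=195°
  d=(-0.9659,-0.2588)  start (5,1)  tX=0.3831 tY=2.7046  stride 1/|dx|=1.0353 1/|dy|=3.8637
    cross x-line → (4,1), t=0.3831
    cross x-line → (3,1), t=1.4183 (wall)
  → r_1 = 1.4183
beam 2: φ=0°, α=285°
  d=(0.2588,-0.9659)  start (5,1)  tX=2.4341 tY=0.7247  stride 1/|dx|=3.8637 1/|dy|=1.0353
    cross y-line → (5,0), t=0.7247 (wall)
  → r_2 = 0.7247
beam 3: φ=90°, α=15°
  d=(0.9659,0.2588)  start (5,1)  tX=0.6522 tY=1.1591  stride 1/|dx|=1.0353 1/|dy|=3.8637
    cross x-line → (6,1), t=0.6522 (wall)
  → r_3 = 0.6522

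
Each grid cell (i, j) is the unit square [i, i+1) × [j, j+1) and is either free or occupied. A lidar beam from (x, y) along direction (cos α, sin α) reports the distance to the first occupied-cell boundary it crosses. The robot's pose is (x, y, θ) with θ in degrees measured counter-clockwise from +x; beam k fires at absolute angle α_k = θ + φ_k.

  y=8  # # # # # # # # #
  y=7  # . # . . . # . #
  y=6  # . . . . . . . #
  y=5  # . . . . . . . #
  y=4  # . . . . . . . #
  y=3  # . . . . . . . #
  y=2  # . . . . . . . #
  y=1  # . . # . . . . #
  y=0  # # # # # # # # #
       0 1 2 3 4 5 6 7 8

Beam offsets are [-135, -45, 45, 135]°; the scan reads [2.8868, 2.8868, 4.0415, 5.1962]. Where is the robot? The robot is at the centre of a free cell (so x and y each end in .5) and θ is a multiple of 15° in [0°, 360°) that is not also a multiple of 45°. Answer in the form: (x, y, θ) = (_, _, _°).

(x, y, θ) = (3.5, 4.5, 255°)

The pose lattice has 46·16 = 736 candidates. Test each by forward raycasting.
  (7.5, 3.5, 60°): beam 1 = 1.9319 ≠ 2.8868 ✗
  (2.5, 4.5, 285°): beam 1 = 1.7321 ≠ 2.8868 ✗
  (1.5, 6.5, 105°): beam 1 = 7.5056 ≠ 2.8868 ✗
  (6.5, 2.5, 30°): beam 1 = 1.5529 ≠ 2.8868 ✗
  …
  (3.5, 4.5, 255°): r_1=2.8868, r_2=2.8868, r_3=4.0415, r_4=5.1962 — all match ✓
Only this pose fits every beam.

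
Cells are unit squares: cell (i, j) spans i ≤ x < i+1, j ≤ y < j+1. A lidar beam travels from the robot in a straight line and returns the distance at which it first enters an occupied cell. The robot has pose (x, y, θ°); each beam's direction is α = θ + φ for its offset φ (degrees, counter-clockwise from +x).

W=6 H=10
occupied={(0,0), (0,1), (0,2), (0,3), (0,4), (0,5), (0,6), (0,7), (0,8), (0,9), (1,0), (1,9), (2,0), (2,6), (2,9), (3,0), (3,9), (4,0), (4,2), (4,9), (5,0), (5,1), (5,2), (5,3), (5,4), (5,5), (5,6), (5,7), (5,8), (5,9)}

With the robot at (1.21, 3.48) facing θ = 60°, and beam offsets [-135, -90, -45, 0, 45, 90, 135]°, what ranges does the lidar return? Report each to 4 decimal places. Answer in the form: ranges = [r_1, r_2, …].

beam 1: φ=-135°, α=285°
  cosα=0.2588 sinα=-0.9659 | (1,3) | tMaxX 3.0523 tMaxY 0.4969 | tΔX 3.8637 tΔY 1.0353
    t=0.4969 [y] (1,2)
    t=1.5322 [y] (1,1)
    t=2.5675 [y] (1,0) — stop
  → r_1 = 2.5675
beam 2: φ=-90°, α=330°
  cosα=0.8660 sinα=-0.5000 | (1,3) | tMaxX 0.9122 tMaxY 0.9600 | tΔX 1.1547 tΔY 2.0000
    t=0.9122 [x] (2,3)
    t=0.9600 [y] (2,2)
    t=2.0669 [x] (3,2)
    t=2.9600 [y] (3,1)
    t=3.2216 [x] (4,1)
    t=4.3763 [x] (5,1) — stop
  → r_2 = 4.3763
beam 3: φ=-45°, α=15°
  cosα=0.9659 sinα=0.2588 | (1,3) | tMaxX 0.8179 tMaxY 2.0091 | tΔX 1.0353 tΔY 3.8637
    t=0.8179 [x] (2,3)
    t=1.8531 [x] (3,3)
    t=2.0091 [y] (3,4)
    t=2.8884 [x] (4,4)
    t=3.9237 [x] (5,4) — stop
  → r_3 = 3.9237
beam 4: φ=0°, α=60°
  cosα=0.5000 sinα=0.8660 | (1,3) | tMaxX 1.5800 tMaxY 0.6004 | tΔX 2.0000 tΔY 1.1547
    t=0.6004 [y] (1,4)
    t=1.5800 [x] (2,4)
    t=1.7551 [y] (2,5)
    t=2.9098 [y] (2,6) — stop
  → r_4 = 2.9098
beam 5: φ=45°, α=105°
  cosα=-0.2588 sinα=0.9659 | (1,3) | tMaxX 0.8114 tMaxY 0.5383 | tΔX 3.8637 tΔY 1.0353
    t=0.5383 [y] (1,4)
    t=0.8114 [x] (0,4) — stop
  → r_5 = 0.8114
beam 6: φ=90°, α=150°
  cosα=-0.8660 sinα=0.5000 | (1,3) | tMaxX 0.2425 tMaxY 1.0400 | tΔX 1.1547 tΔY 2.0000
    t=0.2425 [x] (0,3) — stop
  → r_6 = 0.2425
beam 7: φ=135°, α=195°
  cosα=-0.9659 sinα=-0.2588 | (1,3) | tMaxX 0.2174 tMaxY 1.8546 | tΔX 1.0353 tΔY 3.8637
    t=0.2174 [x] (0,3) — stop
  → r_7 = 0.2174

ranges = [2.5675, 4.3763, 3.9237, 2.9098, 0.8114, 0.2425, 0.2174]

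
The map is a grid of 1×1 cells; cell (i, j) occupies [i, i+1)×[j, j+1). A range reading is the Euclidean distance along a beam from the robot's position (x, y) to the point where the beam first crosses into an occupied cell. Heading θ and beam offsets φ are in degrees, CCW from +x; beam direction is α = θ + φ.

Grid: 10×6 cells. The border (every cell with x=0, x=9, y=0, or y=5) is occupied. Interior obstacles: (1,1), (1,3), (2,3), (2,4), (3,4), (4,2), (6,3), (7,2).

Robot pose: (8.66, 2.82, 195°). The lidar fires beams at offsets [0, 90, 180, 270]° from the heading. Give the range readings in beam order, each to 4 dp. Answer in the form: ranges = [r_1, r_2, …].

ranges = [0.6833, 1.3137, 0.3520, 2.2569]

beam 1: φ=0°, α=195°
  d=(-0.9659,-0.2588)  start (8,2)  tX=0.6833 tY=3.1682  stride 1/|dx|=1.0353 1/|dy|=3.8637
    cross x-line → (7,2), t=0.6833 (wall)
  → r_1 = 0.6833
beam 2: φ=90°, α=285°
  d=(0.2588,-0.9659)  start (8,2)  tX=1.3137 tY=0.8489  stride 1/|dx|=3.8637 1/|dy|=1.0353
    cross y-line → (8,1), t=0.8489
    cross x-line → (9,1), t=1.3137 (wall)
  → r_2 = 1.3137
beam 3: φ=180°, α=15°
  d=(0.9659,0.2588)  start (8,2)  tX=0.3520 tY=0.6955  stride 1/|dx|=1.0353 1/|dy|=3.8637
    cross x-line → (9,2), t=0.3520 (wall)
  → r_3 = 0.3520
beam 4: φ=270°, α=105°
  d=(-0.2588,0.9659)  start (8,2)  tX=2.5500 tY=0.1863  stride 1/|dx|=3.8637 1/|dy|=1.0353
    cross y-line → (8,3), t=0.1863
    cross y-line → (8,4), t=1.2216
    cross y-line → (8,5), t=2.2569 (wall)
  → r_4 = 2.2569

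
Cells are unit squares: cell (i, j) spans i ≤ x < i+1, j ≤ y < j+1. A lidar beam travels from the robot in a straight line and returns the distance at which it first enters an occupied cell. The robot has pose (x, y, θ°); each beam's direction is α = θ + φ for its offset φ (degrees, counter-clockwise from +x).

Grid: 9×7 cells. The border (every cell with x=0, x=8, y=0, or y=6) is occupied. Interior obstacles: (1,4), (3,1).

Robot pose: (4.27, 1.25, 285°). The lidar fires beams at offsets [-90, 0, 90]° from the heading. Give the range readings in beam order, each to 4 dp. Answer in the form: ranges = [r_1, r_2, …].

beam 1: φ=-90°, α=195°
  d=(-0.9659,-0.2588)  start (4,1)  tX=0.2795 tY=0.9659  stride 1/|dx|=1.0353 1/|dy|=3.8637
    cross x-line → (3,1), t=0.2795 (wall)
  → r_1 = 0.2795
beam 2: φ=0°, α=285°
  d=(0.2588,-0.9659)  start (4,1)  tX=2.8205 tY=0.2588  stride 1/|dx|=3.8637 1/|dy|=1.0353
    cross y-line → (4,0), t=0.2588 (wall)
  → r_2 = 0.2588
beam 3: φ=90°, α=15°
  d=(0.9659,0.2588)  start (4,1)  tX=0.7558 tY=2.8978  stride 1/|dx|=1.0353 1/|dy|=3.8637
    cross x-line → (5,1), t=0.7558
    cross x-line → (6,1), t=1.7910
    cross x-line → (7,1), t=2.8263
    cross y-line → (7,2), t=2.8978
    cross x-line → (8,2), t=3.8616 (wall)
  → r_3 = 3.8616

ranges = [0.2795, 0.2588, 3.8616]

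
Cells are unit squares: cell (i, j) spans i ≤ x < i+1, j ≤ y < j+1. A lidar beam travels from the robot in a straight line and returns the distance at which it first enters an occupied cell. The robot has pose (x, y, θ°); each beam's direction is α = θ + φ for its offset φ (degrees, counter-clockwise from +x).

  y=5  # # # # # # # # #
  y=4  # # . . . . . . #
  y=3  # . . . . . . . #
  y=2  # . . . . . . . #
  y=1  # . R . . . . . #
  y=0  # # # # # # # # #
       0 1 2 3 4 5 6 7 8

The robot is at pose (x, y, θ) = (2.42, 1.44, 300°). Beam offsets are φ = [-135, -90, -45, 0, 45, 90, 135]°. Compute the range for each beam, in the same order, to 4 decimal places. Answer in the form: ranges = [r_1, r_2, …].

ranges = [1.4701, 0.8800, 0.4555, 0.5081, 1.7000, 6.4432, 3.6856]

beam 1: φ=-135°, α=165°
  direction (-0.9659, 0.2588); cell (2,1); t to first gridline: x 0.4348, y 2.1637 (then +1.0353 / +3.8637)
    (1,1) via x @ 0.4348
    (0,1) via x @ 1.4701  # hit
  → r_1 = 1.4701
beam 2: φ=-90°, α=210°
  direction (-0.8660, -0.5000); cell (2,1); t to first gridline: x 0.4850, y 0.8800 (then +1.1547 / +2.0000)
    (1,1) via x @ 0.4850
    (1,0) via y @ 0.8800  # hit
  → r_2 = 0.8800
beam 3: φ=-45°, α=255°
  direction (-0.2588, -0.9659); cell (2,1); t to first gridline: x 1.6228, y 0.4555 (then +3.8637 / +1.0353)
    (2,0) via y @ 0.4555  # hit
  → r_3 = 0.4555
beam 4: φ=0°, α=300°
  direction (0.5000, -0.8660); cell (2,1); t to first gridline: x 1.1600, y 0.5081 (then +2.0000 / +1.1547)
    (2,0) via y @ 0.5081  # hit
  → r_4 = 0.5081
beam 5: φ=45°, α=345°
  direction (0.9659, -0.2588); cell (2,1); t to first gridline: x 0.6005, y 1.7000 (then +1.0353 / +3.8637)
    (3,1) via x @ 0.6005
    (4,1) via x @ 1.6357
    (4,0) via y @ 1.7000  # hit
  → r_5 = 1.7000
beam 6: φ=90°, α=30°
  direction (0.8660, 0.5000); cell (2,1); t to first gridline: x 0.6697, y 1.1200 (then +1.1547 / +2.0000)
    (3,1) via x @ 0.6697
    (3,2) via y @ 1.1200
    (4,2) via x @ 1.8244
    (5,2) via x @ 2.9791
    (5,3) via y @ 3.1200
    (6,3) via x @ 4.1338
    (6,4) via y @ 5.1200
    (7,4) via x @ 5.2885
    (8,4) via x @ 6.4432  # hit
  → r_6 = 6.4432
beam 7: φ=135°, α=75°
  direction (0.2588, 0.9659); cell (2,1); t to first gridline: x 2.2409, y 0.5798 (then +3.8637 / +1.0353)
    (2,2) via y @ 0.5798
    (2,3) via y @ 1.6150
    (3,3) via x @ 2.2409
    (3,4) via y @ 2.6503
    (3,5) via y @ 3.6856  # hit
  → r_7 = 3.6856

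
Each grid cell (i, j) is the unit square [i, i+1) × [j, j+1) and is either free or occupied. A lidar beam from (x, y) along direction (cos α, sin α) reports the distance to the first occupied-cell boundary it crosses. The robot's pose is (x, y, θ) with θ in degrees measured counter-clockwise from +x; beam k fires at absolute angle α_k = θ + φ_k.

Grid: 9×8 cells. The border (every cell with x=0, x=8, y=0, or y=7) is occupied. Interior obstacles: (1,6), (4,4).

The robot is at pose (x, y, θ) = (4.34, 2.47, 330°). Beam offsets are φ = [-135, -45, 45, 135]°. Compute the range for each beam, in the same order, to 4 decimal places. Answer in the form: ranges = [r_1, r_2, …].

ranges = [3.4578, 1.5219, 3.7891, 4.6898]

beam 1: φ=-135°, α=195°
  cosα=-0.9659 sinα=-0.2588 | (4,2) | tMaxX 0.3520 tMaxY 1.8159 | tΔX 1.0353 tΔY 3.8637
    t=0.3520 [x] (3,2)
    t=1.3873 [x] (2,2)
    t=1.8159 [y] (2,1)
    t=2.4225 [x] (1,1)
    t=3.4578 [x] (0,1) — stop
  → r_1 = 3.4578
beam 2: φ=-45°, α=285°
  cosα=0.2588 sinα=-0.9659 | (4,2) | tMaxX 2.5500 tMaxY 0.4866 | tΔX 3.8637 tΔY 1.0353
    t=0.4866 [y] (4,1)
    t=1.5219 [y] (4,0) — stop
  → r_2 = 1.5219
beam 3: φ=45°, α=15°
  cosα=0.9659 sinα=0.2588 | (4,2) | tMaxX 0.6833 tMaxY 2.0478 | tΔX 1.0353 tΔY 3.8637
    t=0.6833 [x] (5,2)
    t=1.7186 [x] (6,2)
    t=2.0478 [y] (6,3)
    t=2.7538 [x] (7,3)
    t=3.7891 [x] (8,3) — stop
  → r_3 = 3.7891
beam 4: φ=135°, α=105°
  cosα=-0.2588 sinα=0.9659 | (4,2) | tMaxX 1.3137 tMaxY 0.5487 | tΔX 3.8637 tΔY 1.0353
    t=0.5487 [y] (4,3)
    t=1.3137 [x] (3,3)
    t=1.5840 [y] (3,4)
    t=2.6192 [y] (3,5)
    t=3.6545 [y] (3,6)
    t=4.6898 [y] (3,7) — stop
  → r_4 = 4.6898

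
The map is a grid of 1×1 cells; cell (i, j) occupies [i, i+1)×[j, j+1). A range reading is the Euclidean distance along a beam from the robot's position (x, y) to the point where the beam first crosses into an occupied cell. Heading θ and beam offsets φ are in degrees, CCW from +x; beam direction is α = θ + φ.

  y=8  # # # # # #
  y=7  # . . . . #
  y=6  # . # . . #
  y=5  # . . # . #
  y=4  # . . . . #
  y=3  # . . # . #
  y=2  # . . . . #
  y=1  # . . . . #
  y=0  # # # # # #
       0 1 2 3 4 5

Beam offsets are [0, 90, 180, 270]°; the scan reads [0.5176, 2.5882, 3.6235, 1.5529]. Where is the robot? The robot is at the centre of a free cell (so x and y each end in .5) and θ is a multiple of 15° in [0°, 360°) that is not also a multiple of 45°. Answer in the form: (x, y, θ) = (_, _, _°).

(x, y, θ) = (4.5, 2.5, 15°)

Enumerate (i+0.5, j+0.5, θ) over the 25 free cells and 16 admissible headings. For each, cast all 4 beams and compare to the given ranges.
  (1.5, 5.5, 30°): beam 1 = 1.0000 ≠ 0.5176 ✗
  (2.5, 3.5, 300°): beam 1 = 2.8868 ≠ 0.5176 ✗
  (2.5, 4.5, 120°): beam 1 = 3.0000 ≠ 0.5176 ✗
  (4.5, 5.5, 330°): beam 1 = 0.5774 ≠ 0.5176 ✗
  …
  (4.5, 2.5, 15°): r_1=0.5176, r_2=2.5882, r_3=3.6235, r_4=1.5529 — all match ✓
No second candidate reproduces the full scan.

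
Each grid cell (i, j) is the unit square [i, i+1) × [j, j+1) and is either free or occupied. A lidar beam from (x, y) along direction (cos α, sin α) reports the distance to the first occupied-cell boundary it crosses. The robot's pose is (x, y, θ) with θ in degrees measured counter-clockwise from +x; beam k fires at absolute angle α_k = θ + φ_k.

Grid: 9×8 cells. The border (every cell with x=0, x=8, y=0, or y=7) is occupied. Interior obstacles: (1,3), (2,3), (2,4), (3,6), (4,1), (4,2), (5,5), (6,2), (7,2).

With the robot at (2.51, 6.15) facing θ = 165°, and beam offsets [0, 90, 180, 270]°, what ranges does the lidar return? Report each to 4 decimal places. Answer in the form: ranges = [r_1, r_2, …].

beam 1: φ=0°, α=165°
  dir = (cos 165°, sin 165°) = (-0.9659, 0.2588); from cell (2,6)
  next x-line at t=0.5280, next y-line at t=3.2841; Δt_x=1.0353, Δt_y=3.8637
    x: enter (1,6) at t=0.5280
    x: enter (0,6) at t=1.5633 ← occupied
  → r_1 = 1.5633
beam 2: φ=90°, α=255°
  dir = (cos 255°, sin 255°) = (-0.2588, -0.9659); from cell (2,6)
  next x-line at t=1.9705, next y-line at t=0.1553; Δt_x=3.8637, Δt_y=1.0353
    y: enter (2,5) at t=0.1553
    y: enter (2,4) at t=1.1906 ← occupied
  → r_2 = 1.1906
beam 3: φ=180°, α=345°
  dir = (cos 345°, sin 345°) = (0.9659, -0.2588); from cell (2,6)
  next x-line at t=0.5073, next y-line at t=0.5796; Δt_x=1.0353, Δt_y=3.8637
    x: enter (3,6) at t=0.5073 ← occupied
  → r_3 = 0.5073
beam 4: φ=270°, α=75°
  dir = (cos 75°, sin 75°) = (0.2588, 0.9659); from cell (2,6)
  next x-line at t=1.8932, next y-line at t=0.8800; Δt_x=3.8637, Δt_y=1.0353
    y: enter (2,7) at t=0.8800 ← occupied
  → r_4 = 0.8800

ranges = [1.5633, 1.1906, 0.5073, 0.8800]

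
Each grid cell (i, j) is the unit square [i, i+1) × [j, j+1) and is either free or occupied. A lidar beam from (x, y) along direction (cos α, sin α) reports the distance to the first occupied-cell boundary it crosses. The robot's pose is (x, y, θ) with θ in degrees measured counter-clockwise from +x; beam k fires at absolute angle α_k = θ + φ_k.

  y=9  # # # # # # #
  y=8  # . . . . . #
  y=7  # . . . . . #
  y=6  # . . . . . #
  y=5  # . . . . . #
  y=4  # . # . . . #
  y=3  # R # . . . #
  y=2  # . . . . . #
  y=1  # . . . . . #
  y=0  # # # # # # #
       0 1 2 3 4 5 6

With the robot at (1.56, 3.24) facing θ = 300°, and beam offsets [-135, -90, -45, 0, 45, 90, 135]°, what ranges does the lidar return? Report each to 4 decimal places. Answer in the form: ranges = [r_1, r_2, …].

beam 1: φ=-135°, α=165°
  dir = (cos 165°, sin 165°) = (-0.9659, 0.2588); from cell (1,3)
  next x-line at t=0.5798, next y-line at t=2.9364; Δt_x=1.0353, Δt_y=3.8637
    x: enter (0,3) at t=0.5798 ← occupied
  → r_1 = 0.5798
beam 2: φ=-90°, α=210°
  dir = (cos 210°, sin 210°) = (-0.8660, -0.5000); from cell (1,3)
  next x-line at t=0.6466, next y-line at t=0.4800; Δt_x=1.1547, Δt_y=2.0000
    y: enter (1,2) at t=0.4800
    x: enter (0,2) at t=0.6466 ← occupied
  → r_2 = 0.6466
beam 3: φ=-45°, α=255°
  dir = (cos 255°, sin 255°) = (-0.2588, -0.9659); from cell (1,3)
  next x-line at t=2.1637, next y-line at t=0.2485; Δt_x=3.8637, Δt_y=1.0353
    y: enter (1,2) at t=0.2485
    y: enter (1,1) at t=1.2837
    x: enter (0,1) at t=2.1637 ← occupied
  → r_3 = 2.1637
beam 4: φ=0°, α=300°
  dir = (cos 300°, sin 300°) = (0.5000, -0.8660); from cell (1,3)
  next x-line at t=0.8800, next y-line at t=0.2771; Δt_x=2.0000, Δt_y=1.1547
    y: enter (1,2) at t=0.2771
    x: enter (2,2) at t=0.8800
    y: enter (2,1) at t=1.4318
    y: enter (2,0) at t=2.5865 ← occupied
  → r_4 = 2.5865
beam 5: φ=45°, α=345°
  dir = (cos 345°, sin 345°) = (0.9659, -0.2588); from cell (1,3)
  next x-line at t=0.4555, next y-line at t=0.9273; Δt_x=1.0353, Δt_y=3.8637
    x: enter (2,3) at t=0.4555 ← occupied
  → r_5 = 0.4555
beam 6: φ=90°, α=30°
  dir = (cos 30°, sin 30°) = (0.8660, 0.5000); from cell (1,3)
  next x-line at t=0.5081, next y-line at t=1.5200; Δt_x=1.1547, Δt_y=2.0000
    x: enter (2,3) at t=0.5081 ← occupied
  → r_6 = 0.5081
beam 7: φ=135°, α=75°
  dir = (cos 75°, sin 75°) = (0.2588, 0.9659); from cell (1,3)
  next x-line at t=1.7000, next y-line at t=0.7868; Δt_x=3.8637, Δt_y=1.0353
    y: enter (1,4) at t=0.7868
    x: enter (2,4) at t=1.7000 ← occupied
  → r_7 = 1.7000

ranges = [0.5798, 0.6466, 2.1637, 2.5865, 0.4555, 0.5081, 1.7000]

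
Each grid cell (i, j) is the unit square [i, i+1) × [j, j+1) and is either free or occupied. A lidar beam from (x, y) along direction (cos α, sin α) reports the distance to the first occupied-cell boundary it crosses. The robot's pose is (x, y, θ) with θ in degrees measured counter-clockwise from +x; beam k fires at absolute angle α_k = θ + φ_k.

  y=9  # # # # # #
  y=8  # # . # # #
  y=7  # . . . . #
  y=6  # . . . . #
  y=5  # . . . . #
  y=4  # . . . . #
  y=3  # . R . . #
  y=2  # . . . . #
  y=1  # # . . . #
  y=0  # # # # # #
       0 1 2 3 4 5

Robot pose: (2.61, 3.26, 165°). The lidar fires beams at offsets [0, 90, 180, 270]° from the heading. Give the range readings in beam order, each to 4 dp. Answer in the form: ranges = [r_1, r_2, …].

ranges = [1.6668, 2.3397, 2.4743, 4.9072]

beam 1: φ=0°, α=165°
  dir = (cos 165°, sin 165°) = (-0.9659, 0.2588); from cell (2,3)
  next x-line at t=0.6315, next y-line at t=2.8591; Δt_x=1.0353, Δt_y=3.8637
    x: enter (1,3) at t=0.6315
    x: enter (0,3) at t=1.6668 ← occupied
  → r_1 = 1.6668
beam 2: φ=90°, α=255°
  dir = (cos 255°, sin 255°) = (-0.2588, -0.9659); from cell (2,3)
  next x-line at t=2.3569, next y-line at t=0.2692; Δt_x=3.8637, Δt_y=1.0353
    y: enter (2,2) at t=0.2692
    y: enter (2,1) at t=1.3044
    y: enter (2,0) at t=2.3397 ← occupied
  → r_2 = 2.3397
beam 3: φ=180°, α=345°
  dir = (cos 345°, sin 345°) = (0.9659, -0.2588); from cell (2,3)
  next x-line at t=0.4038, next y-line at t=1.0046; Δt_x=1.0353, Δt_y=3.8637
    x: enter (3,3) at t=0.4038
    y: enter (3,2) at t=1.0046
    x: enter (4,2) at t=1.4390
    x: enter (5,2) at t=2.4743 ← occupied
  → r_3 = 2.4743
beam 4: φ=270°, α=75°
  dir = (cos 75°, sin 75°) = (0.2588, 0.9659); from cell (2,3)
  next x-line at t=1.5068, next y-line at t=0.7661; Δt_x=3.8637, Δt_y=1.0353
    y: enter (2,4) at t=0.7661
    x: enter (3,4) at t=1.5068
    y: enter (3,5) at t=1.8014
    y: enter (3,6) at t=2.8367
    y: enter (3,7) at t=3.8719
    y: enter (3,8) at t=4.9072 ← occupied
  → r_4 = 4.9072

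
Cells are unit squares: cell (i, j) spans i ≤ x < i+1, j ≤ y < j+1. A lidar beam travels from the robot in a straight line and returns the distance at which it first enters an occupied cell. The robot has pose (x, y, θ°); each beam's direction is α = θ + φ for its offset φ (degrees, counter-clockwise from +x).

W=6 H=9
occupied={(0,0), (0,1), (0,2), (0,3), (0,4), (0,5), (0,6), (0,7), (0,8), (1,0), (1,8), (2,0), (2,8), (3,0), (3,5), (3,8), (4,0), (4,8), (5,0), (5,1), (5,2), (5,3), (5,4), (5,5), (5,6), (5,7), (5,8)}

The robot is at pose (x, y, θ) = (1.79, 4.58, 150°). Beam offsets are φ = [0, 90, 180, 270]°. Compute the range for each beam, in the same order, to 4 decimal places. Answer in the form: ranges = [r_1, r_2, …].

beam 1: φ=0°, α=150°
  direction (-0.8660, 0.5000); cell (1,4); t to first gridline: x 0.9122, y 0.8400 (then +1.1547 / +2.0000)
    (1,5) via y @ 0.8400
    (0,5) via x @ 0.9122  # hit
  → r_1 = 0.9122
beam 2: φ=90°, α=240°
  direction (-0.5000, -0.8660); cell (1,4); t to first gridline: x 1.5800, y 0.6697 (then +2.0000 / +1.1547)
    (1,3) via y @ 0.6697
    (0,3) via x @ 1.5800  # hit
  → r_2 = 1.5800
beam 3: φ=180°, α=330°
  direction (0.8660, -0.5000); cell (1,4); t to first gridline: x 0.2425, y 1.1600 (then +1.1547 / +2.0000)
    (2,4) via x @ 0.2425
    (2,3) via y @ 1.1600
    (3,3) via x @ 1.3972
    (4,3) via x @ 2.5519
    (4,2) via y @ 3.1600
    (5,2) via x @ 3.7066  # hit
  → r_3 = 3.7066
beam 4: φ=270°, α=60°
  direction (0.5000, 0.8660); cell (1,4); t to first gridline: x 0.4200, y 0.4850 (then +2.0000 / +1.1547)
    (2,4) via x @ 0.4200
    (2,5) via y @ 0.4850
    (2,6) via y @ 1.6397
    (3,6) via x @ 2.4200
    (3,7) via y @ 2.7944
    (3,8) via y @ 3.9491  # hit
  → r_4 = 3.9491

ranges = [0.9122, 1.5800, 3.7066, 3.9491]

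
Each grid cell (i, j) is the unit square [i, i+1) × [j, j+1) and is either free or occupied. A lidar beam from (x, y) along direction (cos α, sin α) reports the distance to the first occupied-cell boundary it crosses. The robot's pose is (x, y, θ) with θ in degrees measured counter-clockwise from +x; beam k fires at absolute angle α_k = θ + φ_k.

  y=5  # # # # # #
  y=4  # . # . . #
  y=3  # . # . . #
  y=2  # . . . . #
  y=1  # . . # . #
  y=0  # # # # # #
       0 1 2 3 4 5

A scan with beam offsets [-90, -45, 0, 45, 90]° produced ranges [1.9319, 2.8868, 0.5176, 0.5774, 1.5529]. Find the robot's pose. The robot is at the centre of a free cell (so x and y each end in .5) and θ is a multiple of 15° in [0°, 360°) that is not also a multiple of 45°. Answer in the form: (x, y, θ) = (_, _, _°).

Enumerate (i+0.5, j+0.5, θ) over the 13 free cells and 16 admissible headings. For each, cast all 5 beams and compare to the given ranges.
  (1.5, 4.5, 300°): beam 1 = 0.5774 ≠ 1.9319 ✗
  (3.5, 4.5, 240°): beam 1 = 0.5774 ≠ 1.9319 ✗
  (2.5, 1.5, 75°): beam 1 = 0.5176 ≠ 1.9319 ✗
  …
  (1.5, 3.5, 345°): r_1=1.9319, r_2=2.8868, r_3=0.5176, r_4=0.5774, r_5=1.5529 — all match ✓
No second candidate reproduces the full scan.

(x, y, θ) = (1.5, 3.5, 345°)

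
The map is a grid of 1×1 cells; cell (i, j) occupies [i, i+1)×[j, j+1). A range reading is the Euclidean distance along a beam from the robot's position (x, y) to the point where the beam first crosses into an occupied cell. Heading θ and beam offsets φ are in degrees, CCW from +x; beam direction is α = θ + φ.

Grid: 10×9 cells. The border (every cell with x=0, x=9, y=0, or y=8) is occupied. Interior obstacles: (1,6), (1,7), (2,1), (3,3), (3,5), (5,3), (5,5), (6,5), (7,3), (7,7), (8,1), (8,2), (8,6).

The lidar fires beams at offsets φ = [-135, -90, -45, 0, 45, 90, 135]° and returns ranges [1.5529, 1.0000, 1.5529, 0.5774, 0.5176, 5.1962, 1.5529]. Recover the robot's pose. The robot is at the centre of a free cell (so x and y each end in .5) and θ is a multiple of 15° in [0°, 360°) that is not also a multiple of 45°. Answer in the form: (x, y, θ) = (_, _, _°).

(x, y, θ) = (7.5, 5.5, 150°)

Enumerate (i+0.5, j+0.5, θ) over the 43 free cells and 16 admissible headings. For each, cast all 7 beams and compare to the given ranges.
  (3.5, 6.5, 60°): beam 1 = 0.5176 ≠ 1.5529 ✗
  (5.5, 1.5, 255°): beam 1 = 4.0415 ≠ 1.5529 ✗
  (2.5, 6.5, 285°): beam 1 = 0.5774 ≠ 1.5529 ✗
  (1.5, 2.5, 75°): beam 1 = 1.0000 ≠ 1.5529 ✗
  …
  (7.5, 5.5, 150°): r_1=1.5529, r_2=1.0000, r_3=1.5529, r_4=0.5774, r_5=0.5176, r_6=5.1962, r_7=1.5529 — all match ✓
Only this pose fits every beam.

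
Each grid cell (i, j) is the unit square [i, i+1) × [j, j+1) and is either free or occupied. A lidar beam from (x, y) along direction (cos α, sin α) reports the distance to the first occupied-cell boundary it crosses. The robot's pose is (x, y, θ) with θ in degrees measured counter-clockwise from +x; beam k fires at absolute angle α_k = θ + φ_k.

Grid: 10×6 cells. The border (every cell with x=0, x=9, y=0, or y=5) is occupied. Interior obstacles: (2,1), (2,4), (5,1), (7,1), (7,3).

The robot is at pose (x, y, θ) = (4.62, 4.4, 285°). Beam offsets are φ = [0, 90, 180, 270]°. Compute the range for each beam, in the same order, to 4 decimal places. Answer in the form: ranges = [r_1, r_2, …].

ranges = [2.4847, 2.3182, 0.6212, 3.7477]

beam 1: φ=0°, α=285°
  dir = (cos 285°, sin 285°) = (0.2588, -0.9659); from cell (4,4)
  next x-line at t=1.4682, next y-line at t=0.4141; Δt_x=3.8637, Δt_y=1.0353
    y: enter (4,3) at t=0.4141
    y: enter (4,2) at t=1.4494
    x: enter (5,2) at t=1.4682
    y: enter (5,1) at t=2.4847 ← occupied
  → r_1 = 2.4847
beam 2: φ=90°, α=15°
  dir = (cos 15°, sin 15°) = (0.9659, 0.2588); from cell (4,4)
  next x-line at t=0.3934, next y-line at t=2.3182; Δt_x=1.0353, Δt_y=3.8637
    x: enter (5,4) at t=0.3934
    x: enter (6,4) at t=1.4287
    y: enter (6,5) at t=2.3182 ← occupied
  → r_2 = 2.3182
beam 3: φ=180°, α=105°
  dir = (cos 105°, sin 105°) = (-0.2588, 0.9659); from cell (4,4)
  next x-line at t=2.3955, next y-line at t=0.6212; Δt_x=3.8637, Δt_y=1.0353
    y: enter (4,5) at t=0.6212 ← occupied
  → r_3 = 0.6212
beam 4: φ=270°, α=195°
  dir = (cos 195°, sin 195°) = (-0.9659, -0.2588); from cell (4,4)
  next x-line at t=0.6419, next y-line at t=1.5455; Δt_x=1.0353, Δt_y=3.8637
    x: enter (3,4) at t=0.6419
    y: enter (3,3) at t=1.5455
    x: enter (2,3) at t=1.6771
    x: enter (1,3) at t=2.7124
    x: enter (0,3) at t=3.7477 ← occupied
  → r_4 = 3.7477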